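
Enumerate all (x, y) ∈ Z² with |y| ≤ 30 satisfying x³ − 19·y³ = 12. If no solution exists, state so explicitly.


The equation is x³ - 19y³ = 12. For fixed y, x³ = 19·y³ + 12, so a solution requires the RHS to be a perfect cube.
Strategy: iterate y from -30 to 30, compute RHS = 19·y³ + 12, and check whether it is a (positive or negative) perfect cube.
Check small values of y:
  y = 0: RHS = 12 is not a perfect cube.
  y = 1: RHS = 31 is not a perfect cube.
  y = -1: RHS = -7 is not a perfect cube.
  y = 2: RHS = 164 is not a perfect cube.
  y = -2: RHS = -140 is not a perfect cube.
  y = 3: RHS = 525 is not a perfect cube.
  y = -3: RHS = -501 is not a perfect cube.
Continuing the search up to |y| = 30 finds no solutions either.
No (x, y) in the scanned range satisfies the equation.

No integer solutions with |y| ≤ 30.


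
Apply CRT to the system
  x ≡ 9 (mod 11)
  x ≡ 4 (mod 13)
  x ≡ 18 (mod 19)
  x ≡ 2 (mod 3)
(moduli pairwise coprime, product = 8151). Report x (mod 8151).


Product of moduli M = 11 · 13 · 19 · 3 = 8151.
Merge one congruence at a time:
  Start: x ≡ 9 (mod 11).
  Combine with x ≡ 4 (mod 13); new modulus lcm = 143.
    Write x = 9 + 11·t and substitute into x ≡ 4 (mod 13): 11·t ≡ 4 − 9 = -5 (mod 13).
    Reduce coefficients mod 13: 11·t ≡ 8 (mod 13).
    The inverse of 11 mod 13 is 6 (since 11·6 = 66 = 5·13 + 1), so t ≡ 6·8 = 48 ≡ 9 (mod 13).
    Then x = 9 + 11·9 = 108, valid modulo lcm(11, 13) = 143: x ≡ 108 (mod 143).
  Combine with x ≡ 18 (mod 19); new modulus lcm = 2717.
    Write x = 108 + 143·t and substitute into x ≡ 18 (mod 19): 143·t ≡ 18 − 108 = -90 (mod 19).
    Reduce coefficients mod 19: 10·t ≡ 5 (mod 19).
    The inverse of 10 mod 19 is 2 (since 10·2 = 20 = 1·19 + 1), so t ≡ 2·5 = 10 ≡ 10 (mod 19).
    Then x = 108 + 143·10 = 1538, valid modulo lcm(143, 19) = 2717: x ≡ 1538 (mod 2717).
  Combine with x ≡ 2 (mod 3); new modulus lcm = 8151.
    Write x = 1538 + 2717·t and substitute into x ≡ 2 (mod 3): 2717·t ≡ 2 − 1538 = -1536 (mod 3).
    Reduce coefficients mod 3: 2·t ≡ 0 (mod 3).
    The inverse of 2 mod 3 is 2 (since 2·2 = 4 = 1·3 + 1), so t ≡ 2·0 = 0 ≡ 0 (mod 3).
    Then x = 1538 + 2717·0 = 1538, valid modulo lcm(2717, 3) = 8151: x ≡ 1538 (mod 8151).
Verify against each original: 1538 mod 11 = 9, 1538 mod 13 = 4, 1538 mod 19 = 18, 1538 mod 3 = 2.

x ≡ 1538 (mod 8151).


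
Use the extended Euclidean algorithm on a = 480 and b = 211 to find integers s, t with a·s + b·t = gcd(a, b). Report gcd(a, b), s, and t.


Euclidean algorithm on (480, 211) — divide until remainder is 0:
  480 = 2 · 211 + 58
  211 = 3 · 58 + 37
  58 = 1 · 37 + 21
  37 = 1 · 21 + 16
  21 = 1 · 16 + 5
  16 = 3 · 5 + 1
  5 = 5 · 1 + 0
gcd(480, 211) = 1.
Track Bezout coefficients alongside the remainders: start with r₀ = 480 = a·1 + b·0 (s = 1, t = 0) and r₁ = 211 = a·0 + b·1 (s = 0, t = 1); each new remainder r_{k+1} = r_{k-1} − q_k·r_k inherits s_{k+1} = s_{k-1} − q_k·s_k, t_{k+1} = t_{k-1} − q_k·t_k, so r_k = a·s_k + b·t_k at every step:
  q = 2: r = 58, s = 1 − 2·0 = 1, t = 0 − 2·1 = -2  (check: 480·1 + 211·(-2) = 58)
  q = 3: r = 37, s = 0 − 3·1 = -3, t = 1 − 3·(-2) = 7  (check: 480·(-3) + 211·7 = 37)
  q = 1: r = 21, s = 1 − 1·(-3) = 4, t = -2 − 1·7 = -9  (check: 480·4 + 211·(-9) = 21)
  q = 1: r = 16, s = -3 − 1·4 = -7, t = 7 − 1·(-9) = 16  (check: 480·(-7) + 211·16 = 16)
  q = 1: r = 5, s = 4 − 1·(-7) = 11, t = -9 − 1·16 = -25  (check: 480·11 + 211·(-25) = 5)
  q = 3: r = 1, s = -7 − 3·11 = -40, t = 16 − 3·(-25) = 91  (check: 480·(-40) + 211·91 = 1)
The row with r = 1 (the gcd) gives the Bezout coefficients s = -40, t = 91.
Result: 480 · (-40) + 211 · (91) = 1.

gcd(480, 211) = 1; s = -40, t = 91 (check: 480·(-40) + 211·91 = 1).


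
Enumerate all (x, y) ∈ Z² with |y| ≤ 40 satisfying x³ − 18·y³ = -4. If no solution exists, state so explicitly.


The equation is x³ - 18y³ = -4. For fixed y, x³ = 18·y³ − 4, so a solution requires the RHS to be a perfect cube.
Strategy: iterate y from -40 to 40, compute RHS = 18·y³ − 4, and check whether it is a (positive or negative) perfect cube.
Check small values of y:
  y = 0: RHS = -4 is not a perfect cube.
  y = 1: RHS = 14 is not a perfect cube.
  y = -1: RHS = -22 is not a perfect cube.
  y = 2: RHS = 140 is not a perfect cube.
  y = -2: RHS = -148 is not a perfect cube.
  y = 3: RHS = 482 is not a perfect cube.
  y = -3: RHS = -490 is not a perfect cube.
Continuing the search up to |y| = 40 finds no solutions either.
No (x, y) in the scanned range satisfies the equation.

No integer solutions with |y| ≤ 40.


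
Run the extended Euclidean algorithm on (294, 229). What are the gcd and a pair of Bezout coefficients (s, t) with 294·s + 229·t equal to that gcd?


Euclidean algorithm on (294, 229) — divide until remainder is 0:
  294 = 1 · 229 + 65
  229 = 3 · 65 + 34
  65 = 1 · 34 + 31
  34 = 1 · 31 + 3
  31 = 10 · 3 + 1
  3 = 3 · 1 + 0
gcd(294, 229) = 1.
Track Bezout coefficients alongside the remainders: start with r₀ = 294 = a·1 + b·0 (s = 1, t = 0) and r₁ = 229 = a·0 + b·1 (s = 0, t = 1); each new remainder r_{k+1} = r_{k-1} − q_k·r_k inherits s_{k+1} = s_{k-1} − q_k·s_k, t_{k+1} = t_{k-1} − q_k·t_k, so r_k = a·s_k + b·t_k at every step:
  q = 1: r = 65, s = 1 − 1·0 = 1, t = 0 − 1·1 = -1  (check: 294·1 + 229·(-1) = 65)
  q = 3: r = 34, s = 0 − 3·1 = -3, t = 1 − 3·(-1) = 4  (check: 294·(-3) + 229·4 = 34)
  q = 1: r = 31, s = 1 − 1·(-3) = 4, t = -1 − 1·4 = -5  (check: 294·4 + 229·(-5) = 31)
  q = 1: r = 3, s = -3 − 1·4 = -7, t = 4 − 1·(-5) = 9  (check: 294·(-7) + 229·9 = 3)
  q = 10: r = 1, s = 4 − 10·(-7) = 74, t = -5 − 10·9 = -95  (check: 294·74 + 229·(-95) = 1)
The row with r = 1 (the gcd) gives the Bezout coefficients s = 74, t = -95.
Result: 294 · (74) + 229 · (-95) = 1.

gcd(294, 229) = 1; s = 74, t = -95 (check: 294·74 + 229·(-95) = 1).


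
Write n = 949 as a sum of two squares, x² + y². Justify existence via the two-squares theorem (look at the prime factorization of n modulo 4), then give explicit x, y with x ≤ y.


Step 1: Factor n = 949 = 13 · 73.
Step 2: Check the mod-4 condition on each prime factor: 13 ≡ 1 (mod 4), exponent 1; 73 ≡ 1 (mod 4), exponent 1.
All primes ≡ 3 (mod 4) appear to even exponent (or don't appear), so by the two-squares theorem n IS expressible as a sum of two squares.
Step 3: Build a representation. Here n = 13 · 73 is a product of primes ≡ 1 (mod 4). Each prime p ≡ 1 (mod 4) is itself a sum of two squares; find a² by testing p − a² for a perfect square:
  13: 13 − 1² = 12, 13 − 2² = 9 = 3² ⇒ 13 = 2² + 3².
  73: 73 − 1² = 72, 73 − 2² = 69, 73 − 3² = 64 = 8² ⇒ 73 = 3² + 8².
  Combine using the Brahmagupta–Fibonacci identity (a² + b²)(c² + d²) = (ac − bd)² + (ad + bc)² = (ac + bd)² + (ad − bc)²:
  13 · 73 = 949: from (2² + 3²)(3² + 8²), take (2·3 − 3·8, 2·8 + 3·3) = (6 − 24, 16 + 9) = (-18, 25); dropping signs (only squares matter) gives (18, 25); check 18² + 25² = 324 + 625 = 949 ✓.
Step 4: Order so x ≤ y and verify: 18² + 25² = 324 + 625 = 949 = n. ✓

n = 949 = 18² + 25² (one valid representation with x ≤ y).


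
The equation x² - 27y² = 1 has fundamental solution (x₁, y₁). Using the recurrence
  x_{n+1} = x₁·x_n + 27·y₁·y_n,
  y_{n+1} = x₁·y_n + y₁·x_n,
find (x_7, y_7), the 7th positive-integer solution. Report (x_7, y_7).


Step 1: Find the fundamental solution (x₁, y₁) of x² - 27y² = 1.
  Expand √27 as a continued fraction. a₀ = ⌊√27⌋ = 5; iterate m_{k+1} = d_k·a_k − m_k, d_{k+1} = (27 − m_{k+1}²)/d_k, a_{k+1} = ⌊(a₀ + m_{k+1})/d_{k+1}⌋ (starting m₀ = 0, d₀ = 1), with convergents p_k = a_k·p_{k-1} + p_{k-2}, q_k = a_k·q_{k-1} + q_{k-2} (p₋₁ = 1, q₋₁ = 0):
  k = 0: a₀ = 5; p₀/q₀ = 5/1; p₀² − 27·q₀² = 25 − 27 = -2.
  k = 1: m = 5, d = 2, a = ⌊(5 + 5)/2⌋ = 5; p/q = (5·5 + 1)/(5·1 + 0) = 26/5; p² − 27·q² = 676 − 675 = 1.
  The first convergent with p² − 27·q² = 1 gives the fundamental solution (x₁, y₁) = (26, 5).
Step 2: Apply the recurrence (x_{n+1}, y_{n+1}) = (x₁x_n + 27y₁y_n, x₁y_n + y₁x_n) repeatedly.
  From (x_1, y_1) = (26, 5): x_2 = 26·26 + 27·5·5 = 1351; y_2 = 26·5 + 5·26 = 260.
  From (x_2, y_2) = (1351, 260): x_3 = 26·1351 + 27·5·260 = 70226; y_3 = 26·260 + 5·1351 = 13515.
  From (x_3, y_3) = (70226, 13515): x_4 = 26·70226 + 27·5·13515 = 3650401; y_4 = 26·13515 + 5·70226 = 702520.
  From (x_4, y_4) = (3650401, 702520): x_5 = 26·3650401 + 27·5·702520 = 189750626; y_5 = 26·702520 + 5·3650401 = 36517525.
  From (x_5, y_5) = (189750626, 36517525): x_6 = 26·189750626 + 27·5·36517525 = 9863382151; y_6 = 26·36517525 + 5·189750626 = 1898208780.
  From (x_6, y_6) = (9863382151, 1898208780): x_7 = 26·9863382151 + 27·5·1898208780 = 512706121226; y_7 = 26·1898208780 + 5·9863382151 = 98670339035.
Step 3: Verify x_7² - 27·y_7² = 262867566742609807743076 - 262867566742609807743075 = 1 (should be 1). ✓

(x_1, y_1) = (26, 5); (x_7, y_7) = (512706121226, 98670339035).


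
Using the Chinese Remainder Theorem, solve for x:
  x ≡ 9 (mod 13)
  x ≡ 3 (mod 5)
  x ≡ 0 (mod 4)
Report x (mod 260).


Moduli 13, 5, 4 are pairwise coprime; by CRT there is a unique solution modulo M = 13 · 5 · 4 = 260.
Solve pairwise, accumulating the modulus:
  Start with x ≡ 9 (mod 13).
  Combine with x ≡ 3 (mod 5): since gcd(13, 5) = 1, we get a unique residue mod 65.
    Write x = 9 + 13·t and substitute into x ≡ 3 (mod 5): 13·t ≡ 3 − 9 = -6 (mod 5).
    Reduce coefficients mod 5: 3·t ≡ 4 (mod 5).
    The inverse of 3 mod 5 is 2 (since 3·2 = 6 = 1·5 + 1), so t ≡ 2·4 = 8 ≡ 3 (mod 5).
    Then x = 9 + 13·3 = 48, valid modulo lcm(13, 5) = 65: x ≡ 48 (mod 65).
  Combine with x ≡ 0 (mod 4): since gcd(65, 4) = 1, we get a unique residue mod 260.
    Write x = 48 + 65·t and substitute into x ≡ 0 (mod 4): 65·t ≡ 0 − 48 = -48 (mod 4).
    Reduce coefficients mod 4: 1·t ≡ 0 (mod 4).
    So t ≡ 0 (mod 4).
    Then x = 48 + 65·0 = 48, valid modulo lcm(65, 4) = 260: x ≡ 48 (mod 260).
Verify: 48 mod 13 = 9 ✓, 48 mod 5 = 3 ✓, 48 mod 4 = 0 ✓.

x ≡ 48 (mod 260).


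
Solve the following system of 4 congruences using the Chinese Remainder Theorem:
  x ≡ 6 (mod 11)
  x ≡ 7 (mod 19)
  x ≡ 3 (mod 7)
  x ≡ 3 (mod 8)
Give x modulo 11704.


Product of moduli M = 11 · 19 · 7 · 8 = 11704.
Merge one congruence at a time:
  Start: x ≡ 6 (mod 11).
  Combine with x ≡ 7 (mod 19); new modulus lcm = 209.
    Write x = 6 + 11·t and substitute into x ≡ 7 (mod 19): 11·t ≡ 7 − 6 = 1 (mod 19).
    The inverse of 11 mod 19 is 7 (since 11·7 = 77 = 4·19 + 1), so t ≡ 7·1 = 7 ≡ 7 (mod 19).
    Then x = 6 + 11·7 = 83, valid modulo lcm(11, 19) = 209: x ≡ 83 (mod 209).
  Combine with x ≡ 3 (mod 7); new modulus lcm = 1463.
    Write x = 83 + 209·t and substitute into x ≡ 3 (mod 7): 209·t ≡ 3 − 83 = -80 (mod 7).
    Reduce coefficients mod 7: 6·t ≡ 4 (mod 7).
    The inverse of 6 mod 7 is 6 (since 6·6 = 36 = 5·7 + 1), so t ≡ 6·4 = 24 ≡ 3 (mod 7).
    Then x = 83 + 209·3 = 710, valid modulo lcm(209, 7) = 1463: x ≡ 710 (mod 1463).
  Combine with x ≡ 3 (mod 8); new modulus lcm = 11704.
    Write x = 710 + 1463·t and substitute into x ≡ 3 (mod 8): 1463·t ≡ 3 − 710 = -707 (mod 8).
    Reduce coefficients mod 8: 7·t ≡ 5 (mod 8).
    The inverse of 7 mod 8 is 7 (since 7·7 = 49 = 6·8 + 1), so t ≡ 7·5 = 35 ≡ 3 (mod 8).
    Then x = 710 + 1463·3 = 5099, valid modulo lcm(1463, 8) = 11704: x ≡ 5099 (mod 11704).
Verify against each original: 5099 mod 11 = 6, 5099 mod 19 = 7, 5099 mod 7 = 3, 5099 mod 8 = 3.

x ≡ 5099 (mod 11704).


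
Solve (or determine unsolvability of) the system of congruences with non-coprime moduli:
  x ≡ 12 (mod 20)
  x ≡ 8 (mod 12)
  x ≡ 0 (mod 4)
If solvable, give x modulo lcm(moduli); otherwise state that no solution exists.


Moduli 20, 12, 4 are not pairwise coprime, so CRT works modulo lcm(m_i) when all pairwise compatibility conditions hold.
Pairwise compatibility: gcd(m_i, m_j) must divide a_i - a_j for every pair.
Merge one congruence at a time:
  Start: x ≡ 12 (mod 20).
  Combine with x ≡ 8 (mod 12): gcd(20, 12) = 4; 8 - 12 = -4, which IS divisible by 4, so compatible.
    Write x = 12 + 20·t and substitute into x ≡ 8 (mod 12): 20·t ≡ 8 − 12 = -4 (mod 12).
    Divide the congruence (and modulus) by g = 4: 5·t ≡ -1 (mod 3).
    Reduce coefficients mod 3: 2·t ≡ 2 (mod 3).
    The inverse of 2 mod 3 is 2 (since 2·2 = 4 = 1·3 + 1), so t ≡ 2·2 = 4 ≡ 1 (mod 3).
    Then x = 12 + 20·1 = 32, valid modulo lcm(20, 12) = 60: x ≡ 32 (mod 60).
  Combine with x ≡ 0 (mod 4): gcd(60, 4) = 4; 0 - 32 = -32, which IS divisible by 4, so compatible.
    Write x = 32 + 60·t and substitute into x ≡ 0 (mod 4): 60·t ≡ 0 − 32 = -32 (mod 4).
    Divide the congruence (and modulus) by g = 4: 15·t ≡ -8 (mod 1).
    Modulo 1 every t works; take t = 0.
    Then x = 32 + 60·0 = 32, valid modulo lcm(60, 4) = 60: x ≡ 32 (mod 60).
Verify: 32 mod 20 = 12, 32 mod 12 = 8, 32 mod 4 = 0.

x ≡ 32 (mod 60).


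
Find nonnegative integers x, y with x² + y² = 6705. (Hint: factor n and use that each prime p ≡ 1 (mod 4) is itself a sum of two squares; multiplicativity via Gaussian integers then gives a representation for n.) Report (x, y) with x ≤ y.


Step 1: Factor n = 6705 = 3^2 · 5 · 149.
Step 2: Check the mod-4 condition on each prime factor: 3 ≡ 3 (mod 4), exponent 2 (must be even); 5 ≡ 1 (mod 4), exponent 1; 149 ≡ 1 (mod 4), exponent 1.
All primes ≡ 3 (mod 4) appear to even exponent (or don't appear), so by the two-squares theorem n IS expressible as a sum of two squares.
Step 3: Build a representation. Group n = k² · m with k = 3 and m = 5 · 149 = 745 (a product of primes ≡ 1 (mod 4)); a representation of m scales to one of n via (k·x)² + (k·y)² = k²(x² + y²). Each prime p ≡ 1 (mod 4) is itself a sum of two squares; find a² by testing p − a² for a perfect square:
  5: 5 − 1² = 4 = 2² ⇒ 5 = 1² + 2².
  149: 149 − 1² = 148, 149 − 2² = 145, 149 − 3² = 140, 149 − 4² = 133, 149 − 5² = 124, 149 − 6² = 113, 149 − 7² = 100 = 10² ⇒ 149 = 7² + 10².
  Combine using the Brahmagupta–Fibonacci identity (a² + b²)(c² + d²) = (ac − bd)² + (ad + bc)² = (ac + bd)² + (ad − bc)²:
  5 · 149 = 745: from (1² + 2²)(7² + 10²), take (1·7 − 2·10, 1·10 + 2·7) = (7 − 20, 10 + 14) = (-13, 24); dropping signs (only squares matter) gives (13, 24); check 13² + 24² = 169 + 576 = 745 ✓.
  Scale by k = 3: (3·13, 3·24) = (39, 72).
Step 4: Order so x ≤ y and verify: 39² + 72² = 1521 + 5184 = 6705 = n. ✓

n = 6705 = 39² + 72² (one valid representation with x ≤ y).


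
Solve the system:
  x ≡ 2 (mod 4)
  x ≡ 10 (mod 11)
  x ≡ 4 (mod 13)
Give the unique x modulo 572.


Moduli 4, 11, 13 are pairwise coprime; by CRT there is a unique solution modulo M = 4 · 11 · 13 = 572.
Solve pairwise, accumulating the modulus:
  Start with x ≡ 2 (mod 4).
  Combine with x ≡ 10 (mod 11): since gcd(4, 11) = 1, we get a unique residue mod 44.
    Write x = 2 + 4·t and substitute into x ≡ 10 (mod 11): 4·t ≡ 10 − 2 = 8 (mod 11).
    The inverse of 4 mod 11 is 3 (since 4·3 = 12 = 1·11 + 1), so t ≡ 3·8 = 24 ≡ 2 (mod 11).
    Then x = 2 + 4·2 = 10, valid modulo lcm(4, 11) = 44: x ≡ 10 (mod 44).
  Combine with x ≡ 4 (mod 13): since gcd(44, 13) = 1, we get a unique residue mod 572.
    Write x = 10 + 44·t and substitute into x ≡ 4 (mod 13): 44·t ≡ 4 − 10 = -6 (mod 13).
    Reduce coefficients mod 13: 5·t ≡ 7 (mod 13).
    The inverse of 5 mod 13 is 8 (since 5·8 = 40 = 3·13 + 1), so t ≡ 8·7 = 56 ≡ 4 (mod 13).
    Then x = 10 + 44·4 = 186, valid modulo lcm(44, 13) = 572: x ≡ 186 (mod 572).
Verify: 186 mod 4 = 2 ✓, 186 mod 11 = 10 ✓, 186 mod 13 = 4 ✓.

x ≡ 186 (mod 572).


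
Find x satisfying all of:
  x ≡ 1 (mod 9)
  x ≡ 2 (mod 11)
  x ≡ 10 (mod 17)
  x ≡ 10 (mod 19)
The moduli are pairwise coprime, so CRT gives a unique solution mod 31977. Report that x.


Product of moduli M = 9 · 11 · 17 · 19 = 31977.
Merge one congruence at a time:
  Start: x ≡ 1 (mod 9).
  Combine with x ≡ 2 (mod 11); new modulus lcm = 99.
    Write x = 1 + 9·t and substitute into x ≡ 2 (mod 11): 9·t ≡ 2 − 1 = 1 (mod 11).
    The inverse of 9 mod 11 is 5 (since 9·5 = 45 = 4·11 + 1), so t ≡ 5·1 = 5 ≡ 5 (mod 11).
    Then x = 1 + 9·5 = 46, valid modulo lcm(9, 11) = 99: x ≡ 46 (mod 99).
  Combine with x ≡ 10 (mod 17); new modulus lcm = 1683.
    Write x = 46 + 99·t and substitute into x ≡ 10 (mod 17): 99·t ≡ 10 − 46 = -36 (mod 17).
    Reduce coefficients mod 17: 14·t ≡ 15 (mod 17).
    The inverse of 14 mod 17 is 11 (since 14·11 = 154 = 9·17 + 1), so t ≡ 11·15 = 165 ≡ 12 (mod 17).
    Then x = 46 + 99·12 = 1234, valid modulo lcm(99, 17) = 1683: x ≡ 1234 (mod 1683).
  Combine with x ≡ 10 (mod 19); new modulus lcm = 31977.
    Write x = 1234 + 1683·t and substitute into x ≡ 10 (mod 19): 1683·t ≡ 10 − 1234 = -1224 (mod 19).
    Reduce coefficients mod 19: 11·t ≡ 11 (mod 19).
    The inverse of 11 mod 19 is 7 (since 11·7 = 77 = 4·19 + 1), so t ≡ 7·11 = 77 ≡ 1 (mod 19).
    Then x = 1234 + 1683·1 = 2917, valid modulo lcm(1683, 19) = 31977: x ≡ 2917 (mod 31977).
Verify against each original: 2917 mod 9 = 1, 2917 mod 11 = 2, 2917 mod 17 = 10, 2917 mod 19 = 10.

x ≡ 2917 (mod 31977).


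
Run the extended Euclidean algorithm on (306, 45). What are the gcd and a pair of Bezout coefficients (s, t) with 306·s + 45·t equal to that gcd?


Euclidean algorithm on (306, 45) — divide until remainder is 0:
  306 = 6 · 45 + 36
  45 = 1 · 36 + 9
  36 = 4 · 9 + 0
gcd(306, 45) = 9.
Track Bezout coefficients alongside the remainders: start with r₀ = 306 = a·1 + b·0 (s = 1, t = 0) and r₁ = 45 = a·0 + b·1 (s = 0, t = 1); each new remainder r_{k+1} = r_{k-1} − q_k·r_k inherits s_{k+1} = s_{k-1} − q_k·s_k, t_{k+1} = t_{k-1} − q_k·t_k, so r_k = a·s_k + b·t_k at every step:
  q = 6: r = 36, s = 1 − 6·0 = 1, t = 0 − 6·1 = -6  (check: 306·1 + 45·(-6) = 36)
  q = 1: r = 9, s = 0 − 1·1 = -1, t = 1 − 1·(-6) = 7  (check: 306·(-1) + 45·7 = 9)
The row with r = 9 (the gcd) gives the Bezout coefficients s = -1, t = 7.
Result: 306 · (-1) + 45 · (7) = 9.

gcd(306, 45) = 9; s = -1, t = 7 (check: 306·(-1) + 45·7 = 9).


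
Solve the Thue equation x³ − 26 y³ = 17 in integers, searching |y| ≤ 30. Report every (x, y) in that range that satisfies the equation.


The equation is x³ - 26y³ = 17. For fixed y, x³ = 26·y³ + 17, so a solution requires the RHS to be a perfect cube.
Strategy: iterate y from -30 to 30, compute RHS = 26·y³ + 17, and check whether it is a (positive or negative) perfect cube.
Check small values of y:
  y = 0: RHS = 17 is not a perfect cube.
  y = 1: RHS = 43 is not a perfect cube.
  y = -1: RHS = -9 is not a perfect cube.
  y = 2: RHS = 225 is not a perfect cube.
  y = -2: RHS = -191 is not a perfect cube.
  y = 3: RHS = 719 is not a perfect cube.
  y = -3: RHS = -685 is not a perfect cube.
Continuing the search up to |y| = 30 finds no solutions either.
No (x, y) in the scanned range satisfies the equation.

No integer solutions with |y| ≤ 30.


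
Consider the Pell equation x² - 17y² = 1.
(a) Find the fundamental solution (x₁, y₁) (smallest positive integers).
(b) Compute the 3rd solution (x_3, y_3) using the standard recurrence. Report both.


Step 1: Find the fundamental solution (x₁, y₁) of x² - 17y² = 1.
  Expand √17 as a continued fraction. a₀ = ⌊√17⌋ = 4; iterate m_{k+1} = d_k·a_k − m_k, d_{k+1} = (17 − m_{k+1}²)/d_k, a_{k+1} = ⌊(a₀ + m_{k+1})/d_{k+1}⌋ (starting m₀ = 0, d₀ = 1), with convergents p_k = a_k·p_{k-1} + p_{k-2}, q_k = a_k·q_{k-1} + q_{k-2} (p₋₁ = 1, q₋₁ = 0):
  k = 0: a₀ = 4; p₀/q₀ = 4/1; p₀² − 17·q₀² = 16 − 17 = -1.
  k = 1: m = 4, d = 1, a = ⌊(4 + 4)/1⌋ = 8; p/q = (8·4 + 1)/(8·1 + 0) = 33/8; p² − 17·q² = 1089 − 1088 = 1.
  The first convergent with p² − 17·q² = 1 gives the fundamental solution (x₁, y₁) = (33, 8).
Step 2: Apply the recurrence (x_{n+1}, y_{n+1}) = (x₁x_n + 17y₁y_n, x₁y_n + y₁x_n) repeatedly.
  From (x_1, y_1) = (33, 8): x_2 = 33·33 + 17·8·8 = 2177; y_2 = 33·8 + 8·33 = 528.
  From (x_2, y_2) = (2177, 528): x_3 = 33·2177 + 17·8·528 = 143649; y_3 = 33·528 + 8·2177 = 34840.
Step 3: Verify x_3² - 17·y_3² = 20635035201 - 20635035200 = 1 (should be 1). ✓

(x_1, y_1) = (33, 8); (x_3, y_3) = (143649, 34840).


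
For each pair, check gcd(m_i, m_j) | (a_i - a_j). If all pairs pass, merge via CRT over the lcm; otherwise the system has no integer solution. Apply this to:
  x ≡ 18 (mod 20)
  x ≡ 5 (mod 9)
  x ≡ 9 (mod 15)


Moduli 20, 9, 15 are not pairwise coprime, so CRT works modulo lcm(m_i) when all pairwise compatibility conditions hold.
Pairwise compatibility: gcd(m_i, m_j) must divide a_i - a_j for every pair.
Merge one congruence at a time:
  Start: x ≡ 18 (mod 20).
  Combine with x ≡ 5 (mod 9): gcd(20, 9) = 1; 5 - 18 = -13, which IS divisible by 1, so compatible.
    Write x = 18 + 20·t and substitute into x ≡ 5 (mod 9): 20·t ≡ 5 − 18 = -13 (mod 9).
    Reduce coefficients mod 9: 2·t ≡ 5 (mod 9).
    The inverse of 2 mod 9 is 5 (since 2·5 = 10 = 1·9 + 1), so t ≡ 5·5 = 25 ≡ 7 (mod 9).
    Then x = 18 + 20·7 = 158, valid modulo lcm(20, 9) = 180: x ≡ 158 (mod 180).
  Combine with x ≡ 9 (mod 15): gcd(180, 15) = 15, and 9 - 158 = -149 is NOT divisible by 15.
    ⇒ system is inconsistent (no integer solution).

No solution (the system is inconsistent).


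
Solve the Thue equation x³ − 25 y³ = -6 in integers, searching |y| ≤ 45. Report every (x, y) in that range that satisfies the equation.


The equation is x³ - 25y³ = -6. For fixed y, x³ = 25·y³ − 6, so a solution requires the RHS to be a perfect cube.
Strategy: iterate y from -45 to 45, compute RHS = 25·y³ − 6, and check whether it is a (positive or negative) perfect cube.
Check small values of y:
  y = 0: RHS = -6 is not a perfect cube.
  y = 1: RHS = 19 is not a perfect cube.
  y = -1: RHS = -31 is not a perfect cube.
  y = 2: RHS = 194 is not a perfect cube.
  y = -2: RHS = -206 is not a perfect cube.
  y = 3: RHS = 669 is not a perfect cube.
  y = -3: RHS = -681 is not a perfect cube.
Continuing the search up to |y| = 45 finds no solutions either.
No (x, y) in the scanned range satisfies the equation.

No integer solutions with |y| ≤ 45.


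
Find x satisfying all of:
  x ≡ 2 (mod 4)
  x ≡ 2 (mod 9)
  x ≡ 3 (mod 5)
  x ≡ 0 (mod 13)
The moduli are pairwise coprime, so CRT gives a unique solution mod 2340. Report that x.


Product of moduli M = 4 · 9 · 5 · 13 = 2340.
Merge one congruence at a time:
  Start: x ≡ 2 (mod 4).
  Combine with x ≡ 2 (mod 9); new modulus lcm = 36.
    Write x = 2 + 4·t and substitute into x ≡ 2 (mod 9): 4·t ≡ 2 − 2 = 0 (mod 9).
    The inverse of 4 mod 9 is 7 (since 4·7 = 28 = 3·9 + 1), so t ≡ 7·0 = 0 ≡ 0 (mod 9).
    Then x = 2 + 4·0 = 2, valid modulo lcm(4, 9) = 36: x ≡ 2 (mod 36).
  Combine with x ≡ 3 (mod 5); new modulus lcm = 180.
    Write x = 2 + 36·t and substitute into x ≡ 3 (mod 5): 36·t ≡ 3 − 2 = 1 (mod 5).
    Reduce coefficients mod 5: 1·t ≡ 1 (mod 5).
    So t ≡ 1 (mod 5).
    Then x = 2 + 36·1 = 38, valid modulo lcm(36, 5) = 180: x ≡ 38 (mod 180).
  Combine with x ≡ 0 (mod 13); new modulus lcm = 2340.
    Write x = 38 + 180·t and substitute into x ≡ 0 (mod 13): 180·t ≡ 0 − 38 = -38 (mod 13).
    Reduce coefficients mod 13: 11·t ≡ 1 (mod 13).
    The inverse of 11 mod 13 is 6 (since 11·6 = 66 = 5·13 + 1), so t ≡ 6·1 = 6 ≡ 6 (mod 13).
    Then x = 38 + 180·6 = 1118, valid modulo lcm(180, 13) = 2340: x ≡ 1118 (mod 2340).
Verify against each original: 1118 mod 4 = 2, 1118 mod 9 = 2, 1118 mod 5 = 3, 1118 mod 13 = 0.

x ≡ 1118 (mod 2340).


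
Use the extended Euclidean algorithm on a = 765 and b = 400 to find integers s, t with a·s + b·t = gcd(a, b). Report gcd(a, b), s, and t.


Euclidean algorithm on (765, 400) — divide until remainder is 0:
  765 = 1 · 400 + 365
  400 = 1 · 365 + 35
  365 = 10 · 35 + 15
  35 = 2 · 15 + 5
  15 = 3 · 5 + 0
gcd(765, 400) = 5.
Track Bezout coefficients alongside the remainders: start with r₀ = 765 = a·1 + b·0 (s = 1, t = 0) and r₁ = 400 = a·0 + b·1 (s = 0, t = 1); each new remainder r_{k+1} = r_{k-1} − q_k·r_k inherits s_{k+1} = s_{k-1} − q_k·s_k, t_{k+1} = t_{k-1} − q_k·t_k, so r_k = a·s_k + b·t_k at every step:
  q = 1: r = 365, s = 1 − 1·0 = 1, t = 0 − 1·1 = -1  (check: 765·1 + 400·(-1) = 365)
  q = 1: r = 35, s = 0 − 1·1 = -1, t = 1 − 1·(-1) = 2  (check: 765·(-1) + 400·2 = 35)
  q = 10: r = 15, s = 1 − 10·(-1) = 11, t = -1 − 10·2 = -21  (check: 765·11 + 400·(-21) = 15)
  q = 2: r = 5, s = -1 − 2·11 = -23, t = 2 − 2·(-21) = 44  (check: 765·(-23) + 400·44 = 5)
The row with r = 5 (the gcd) gives the Bezout coefficients s = -23, t = 44.
Result: 765 · (-23) + 400 · (44) = 5.

gcd(765, 400) = 5; s = -23, t = 44 (check: 765·(-23) + 400·44 = 5).


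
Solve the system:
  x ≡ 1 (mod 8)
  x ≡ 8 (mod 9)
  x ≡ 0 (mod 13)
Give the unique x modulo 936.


Moduli 8, 9, 13 are pairwise coprime; by CRT there is a unique solution modulo M = 8 · 9 · 13 = 936.
Solve pairwise, accumulating the modulus:
  Start with x ≡ 1 (mod 8).
  Combine with x ≡ 8 (mod 9): since gcd(8, 9) = 1, we get a unique residue mod 72.
    Write x = 1 + 8·t and substitute into x ≡ 8 (mod 9): 8·t ≡ 8 − 1 = 7 (mod 9).
    The inverse of 8 mod 9 is 8 (since 8·8 = 64 = 7·9 + 1), so t ≡ 8·7 = 56 ≡ 2 (mod 9).
    Then x = 1 + 8·2 = 17, valid modulo lcm(8, 9) = 72: x ≡ 17 (mod 72).
  Combine with x ≡ 0 (mod 13): since gcd(72, 13) = 1, we get a unique residue mod 936.
    Write x = 17 + 72·t and substitute into x ≡ 0 (mod 13): 72·t ≡ 0 − 17 = -17 (mod 13).
    Reduce coefficients mod 13: 7·t ≡ 9 (mod 13).
    The inverse of 7 mod 13 is 2 (since 7·2 = 14 = 1·13 + 1), so t ≡ 2·9 = 18 ≡ 5 (mod 13).
    Then x = 17 + 72·5 = 377, valid modulo lcm(72, 13) = 936: x ≡ 377 (mod 936).
Verify: 377 mod 8 = 1 ✓, 377 mod 9 = 8 ✓, 377 mod 13 = 0 ✓.

x ≡ 377 (mod 936).


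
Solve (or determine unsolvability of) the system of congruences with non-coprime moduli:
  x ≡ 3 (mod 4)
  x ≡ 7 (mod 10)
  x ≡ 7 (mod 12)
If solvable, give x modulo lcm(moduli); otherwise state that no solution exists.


Moduli 4, 10, 12 are not pairwise coprime, so CRT works modulo lcm(m_i) when all pairwise compatibility conditions hold.
Pairwise compatibility: gcd(m_i, m_j) must divide a_i - a_j for every pair.
Merge one congruence at a time:
  Start: x ≡ 3 (mod 4).
  Combine with x ≡ 7 (mod 10): gcd(4, 10) = 2; 7 - 3 = 4, which IS divisible by 2, so compatible.
    Write x = 3 + 4·t and substitute into x ≡ 7 (mod 10): 4·t ≡ 7 − 3 = 4 (mod 10).
    Divide the congruence (and modulus) by g = 2: 2·t ≡ 2 (mod 5).
    The inverse of 2 mod 5 is 3 (since 2·3 = 6 = 1·5 + 1), so t ≡ 3·2 = 6 ≡ 1 (mod 5).
    Then x = 3 + 4·1 = 7, valid modulo lcm(4, 10) = 20: x ≡ 7 (mod 20).
  Combine with x ≡ 7 (mod 12): gcd(20, 12) = 4; 7 - 7 = 0, which IS divisible by 4, so compatible.
    Write x = 7 + 20·t and substitute into x ≡ 7 (mod 12): 20·t ≡ 7 − 7 = 0 (mod 12).
    Divide the congruence (and modulus) by g = 4: 5·t ≡ 0 (mod 3).
    Reduce coefficients mod 3: 2·t ≡ 0 (mod 3).
    The inverse of 2 mod 3 is 2 (since 2·2 = 4 = 1·3 + 1), so t ≡ 2·0 = 0 ≡ 0 (mod 3).
    Then x = 7 + 20·0 = 7, valid modulo lcm(20, 12) = 60: x ≡ 7 (mod 60).
Verify: 7 mod 4 = 3, 7 mod 10 = 7, 7 mod 12 = 7.

x ≡ 7 (mod 60).


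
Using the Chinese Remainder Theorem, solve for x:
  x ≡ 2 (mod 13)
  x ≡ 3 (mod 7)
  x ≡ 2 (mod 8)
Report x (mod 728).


Moduli 13, 7, 8 are pairwise coprime; by CRT there is a unique solution modulo M = 13 · 7 · 8 = 728.
Solve pairwise, accumulating the modulus:
  Start with x ≡ 2 (mod 13).
  Combine with x ≡ 3 (mod 7): since gcd(13, 7) = 1, we get a unique residue mod 91.
    Write x = 2 + 13·t and substitute into x ≡ 3 (mod 7): 13·t ≡ 3 − 2 = 1 (mod 7).
    Reduce coefficients mod 7: 6·t ≡ 1 (mod 7).
    The inverse of 6 mod 7 is 6 (since 6·6 = 36 = 5·7 + 1), so t ≡ 6·1 = 6 ≡ 6 (mod 7).
    Then x = 2 + 13·6 = 80, valid modulo lcm(13, 7) = 91: x ≡ 80 (mod 91).
  Combine with x ≡ 2 (mod 8): since gcd(91, 8) = 1, we get a unique residue mod 728.
    Write x = 80 + 91·t and substitute into x ≡ 2 (mod 8): 91·t ≡ 2 − 80 = -78 (mod 8).
    Reduce coefficients mod 8: 3·t ≡ 2 (mod 8).
    The inverse of 3 mod 8 is 3 (since 3·3 = 9 = 1·8 + 1), so t ≡ 3·2 = 6 ≡ 6 (mod 8).
    Then x = 80 + 91·6 = 626, valid modulo lcm(91, 8) = 728: x ≡ 626 (mod 728).
Verify: 626 mod 13 = 2 ✓, 626 mod 7 = 3 ✓, 626 mod 8 = 2 ✓.

x ≡ 626 (mod 728).


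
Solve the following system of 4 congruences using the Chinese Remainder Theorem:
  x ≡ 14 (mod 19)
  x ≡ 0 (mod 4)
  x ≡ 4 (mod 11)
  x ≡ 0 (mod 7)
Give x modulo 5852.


Product of moduli M = 19 · 4 · 11 · 7 = 5852.
Merge one congruence at a time:
  Start: x ≡ 14 (mod 19).
  Combine with x ≡ 0 (mod 4); new modulus lcm = 76.
    Write x = 14 + 19·t and substitute into x ≡ 0 (mod 4): 19·t ≡ 0 − 14 = -14 (mod 4).
    Reduce coefficients mod 4: 3·t ≡ 2 (mod 4).
    The inverse of 3 mod 4 is 3 (since 3·3 = 9 = 2·4 + 1), so t ≡ 3·2 = 6 ≡ 2 (mod 4).
    Then x = 14 + 19·2 = 52, valid modulo lcm(19, 4) = 76: x ≡ 52 (mod 76).
  Combine with x ≡ 4 (mod 11); new modulus lcm = 836.
    Write x = 52 + 76·t and substitute into x ≡ 4 (mod 11): 76·t ≡ 4 − 52 = -48 (mod 11).
    Reduce coefficients mod 11: 10·t ≡ 7 (mod 11).
    The inverse of 10 mod 11 is 10 (since 10·10 = 100 = 9·11 + 1), so t ≡ 10·7 = 70 ≡ 4 (mod 11).
    Then x = 52 + 76·4 = 356, valid modulo lcm(76, 11) = 836: x ≡ 356 (mod 836).
  Combine with x ≡ 0 (mod 7); new modulus lcm = 5852.
    Write x = 356 + 836·t and substitute into x ≡ 0 (mod 7): 836·t ≡ 0 − 356 = -356 (mod 7).
    Reduce coefficients mod 7: 3·t ≡ 1 (mod 7).
    The inverse of 3 mod 7 is 5 (since 3·5 = 15 = 2·7 + 1), so t ≡ 5·1 = 5 ≡ 5 (mod 7).
    Then x = 356 + 836·5 = 4536, valid modulo lcm(836, 7) = 5852: x ≡ 4536 (mod 5852).
Verify against each original: 4536 mod 19 = 14, 4536 mod 4 = 0, 4536 mod 11 = 4, 4536 mod 7 = 0.

x ≡ 4536 (mod 5852).


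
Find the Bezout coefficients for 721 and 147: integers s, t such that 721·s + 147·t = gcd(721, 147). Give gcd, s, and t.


Euclidean algorithm on (721, 147) — divide until remainder is 0:
  721 = 4 · 147 + 133
  147 = 1 · 133 + 14
  133 = 9 · 14 + 7
  14 = 2 · 7 + 0
gcd(721, 147) = 7.
Track Bezout coefficients alongside the remainders: start with r₀ = 721 = a·1 + b·0 (s = 1, t = 0) and r₁ = 147 = a·0 + b·1 (s = 0, t = 1); each new remainder r_{k+1} = r_{k-1} − q_k·r_k inherits s_{k+1} = s_{k-1} − q_k·s_k, t_{k+1} = t_{k-1} − q_k·t_k, so r_k = a·s_k + b·t_k at every step:
  q = 4: r = 133, s = 1 − 4·0 = 1, t = 0 − 4·1 = -4  (check: 721·1 + 147·(-4) = 133)
  q = 1: r = 14, s = 0 − 1·1 = -1, t = 1 − 1·(-4) = 5  (check: 721·(-1) + 147·5 = 14)
  q = 9: r = 7, s = 1 − 9·(-1) = 10, t = -4 − 9·5 = -49  (check: 721·10 + 147·(-49) = 7)
The row with r = 7 (the gcd) gives the Bezout coefficients s = 10, t = -49.
Result: 721 · (10) + 147 · (-49) = 7.

gcd(721, 147) = 7; s = 10, t = -49 (check: 721·10 + 147·(-49) = 7).


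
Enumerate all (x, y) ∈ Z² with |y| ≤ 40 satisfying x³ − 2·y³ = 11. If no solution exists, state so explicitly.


The equation is x³ - 2y³ = 11. For fixed y, x³ = 2·y³ + 11, so a solution requires the RHS to be a perfect cube.
Strategy: iterate y from -40 to 40, compute RHS = 2·y³ + 11, and check whether it is a (positive or negative) perfect cube.
Check small values of y:
  y = 0: RHS = 11 is not a perfect cube.
  y = 1: RHS = 13 is not a perfect cube.
  y = -1: RHS = 9 is not a perfect cube.
  y = 2: RHS = 27 = (3)³ ⇒ x = 3 works.
  y = -2: RHS = -5 is not a perfect cube.
  y = 3: RHS = 65 is not a perfect cube.
  y = -3: RHS = -43 is not a perfect cube.
Continuing the search up to |y| = 40 finds no further solutions beyond those listed.
Collected solutions: (3, 2).

Solutions (with |y| ≤ 40): (3, 2).


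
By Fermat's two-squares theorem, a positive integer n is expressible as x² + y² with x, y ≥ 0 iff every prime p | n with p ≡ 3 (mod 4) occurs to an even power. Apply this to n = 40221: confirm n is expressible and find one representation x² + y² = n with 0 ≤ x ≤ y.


Step 1: Factor n = 40221 = 3^2 · 41 · 109.
Step 2: Check the mod-4 condition on each prime factor: 3 ≡ 3 (mod 4), exponent 2 (must be even); 41 ≡ 1 (mod 4), exponent 1; 109 ≡ 1 (mod 4), exponent 1.
All primes ≡ 3 (mod 4) appear to even exponent (or don't appear), so by the two-squares theorem n IS expressible as a sum of two squares.
Step 3: Build a representation. Group n = k² · m with k = 3 and m = 41 · 109 = 4469 (a product of primes ≡ 1 (mod 4)); a representation of m scales to one of n via (k·x)² + (k·y)² = k²(x² + y²). Each prime p ≡ 1 (mod 4) is itself a sum of two squares; find a² by testing p − a² for a perfect square:
  41: 41 − 1² = 40, 41 − 2² = 37, 41 − 3² = 32, 41 − 4² = 25 = 5² ⇒ 41 = 4² + 5².
  109: 109 − 1² = 108, 109 − 2² = 105, 109 − 3² = 100 = 10² ⇒ 109 = 3² + 10².
  Combine using the Brahmagupta–Fibonacci identity (a² + b²)(c² + d²) = (ac − bd)² + (ad + bc)² = (ac + bd)² + (ad − bc)²:
  41 · 109 = 4469: from (4² + 5²)(3² + 10²), take (4·3 − 5·10, 4·10 + 5·3) = (12 − 50, 40 + 15) = (-38, 55); dropping signs (only squares matter) gives (38, 55); check 38² + 55² = 1444 + 3025 = 4469 ✓.
  Scale by k = 3: (3·38, 3·55) = (114, 165).
Step 4: Order so x ≤ y and verify: 114² + 165² = 12996 + 27225 = 40221 = n. ✓

n = 40221 = 114² + 165² (one valid representation with x ≤ y).


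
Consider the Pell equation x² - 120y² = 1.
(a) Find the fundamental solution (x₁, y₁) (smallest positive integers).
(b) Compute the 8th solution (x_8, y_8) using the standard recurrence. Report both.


Step 1: Find the fundamental solution (x₁, y₁) of x² - 120y² = 1.
  Expand √120 as a continued fraction. a₀ = ⌊√120⌋ = 10; iterate m_{k+1} = d_k·a_k − m_k, d_{k+1} = (120 − m_{k+1}²)/d_k, a_{k+1} = ⌊(a₀ + m_{k+1})/d_{k+1}⌋ (starting m₀ = 0, d₀ = 1), with convergents p_k = a_k·p_{k-1} + p_{k-2}, q_k = a_k·q_{k-1} + q_{k-2} (p₋₁ = 1, q₋₁ = 0):
  k = 0: a₀ = 10; p₀/q₀ = 10/1; p₀² − 120·q₀² = 100 − 120 = -20.
  k = 1: m = 10, d = 20, a = ⌊(10 + 10)/20⌋ = 1; p/q = (1·10 + 1)/(1·1 + 0) = 11/1; p² − 120·q² = 121 − 120 = 1.
  The first convergent with p² − 120·q² = 1 gives the fundamental solution (x₁, y₁) = (11, 1).
Step 2: Apply the recurrence (x_{n+1}, y_{n+1}) = (x₁x_n + 120y₁y_n, x₁y_n + y₁x_n) repeatedly.
  From (x_1, y_1) = (11, 1): x_2 = 11·11 + 120·1·1 = 241; y_2 = 11·1 + 1·11 = 22.
  From (x_2, y_2) = (241, 22): x_3 = 11·241 + 120·1·22 = 5291; y_3 = 11·22 + 1·241 = 483.
  From (x_3, y_3) = (5291, 483): x_4 = 11·5291 + 120·1·483 = 116161; y_4 = 11·483 + 1·5291 = 10604.
  From (x_4, y_4) = (116161, 10604): x_5 = 11·116161 + 120·1·10604 = 2550251; y_5 = 11·10604 + 1·116161 = 232805.
  From (x_5, y_5) = (2550251, 232805): x_6 = 11·2550251 + 120·1·232805 = 55989361; y_6 = 11·232805 + 1·2550251 = 5111106.
  From (x_6, y_6) = (55989361, 5111106): x_7 = 11·55989361 + 120·1·5111106 = 1229215691; y_7 = 11·5111106 + 1·55989361 = 112211527.
  From (x_7, y_7) = (1229215691, 112211527): x_8 = 11·1229215691 + 120·1·112211527 = 26986755841; y_8 = 11·112211527 + 1·1229215691 = 2463542488.
Step 3: Verify x_8² - 120·y_8² = 728284990821747617281 - 728284990821747617280 = 1 (should be 1). ✓

(x_1, y_1) = (11, 1); (x_8, y_8) = (26986755841, 2463542488).


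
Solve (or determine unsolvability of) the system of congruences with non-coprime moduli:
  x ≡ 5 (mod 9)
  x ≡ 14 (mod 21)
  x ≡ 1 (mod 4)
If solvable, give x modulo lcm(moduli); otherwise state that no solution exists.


Moduli 9, 21, 4 are not pairwise coprime, so CRT works modulo lcm(m_i) when all pairwise compatibility conditions hold.
Pairwise compatibility: gcd(m_i, m_j) must divide a_i - a_j for every pair.
Merge one congruence at a time:
  Start: x ≡ 5 (mod 9).
  Combine with x ≡ 14 (mod 21): gcd(9, 21) = 3; 14 - 5 = 9, which IS divisible by 3, so compatible.
    Write x = 5 + 9·t and substitute into x ≡ 14 (mod 21): 9·t ≡ 14 − 5 = 9 (mod 21).
    Divide the congruence (and modulus) by g = 3: 3·t ≡ 3 (mod 7).
    The inverse of 3 mod 7 is 5 (since 3·5 = 15 = 2·7 + 1), so t ≡ 5·3 = 15 ≡ 1 (mod 7).
    Then x = 5 + 9·1 = 14, valid modulo lcm(9, 21) = 63: x ≡ 14 (mod 63).
  Combine with x ≡ 1 (mod 4): gcd(63, 4) = 1; 1 - 14 = -13, which IS divisible by 1, so compatible.
    Write x = 14 + 63·t and substitute into x ≡ 1 (mod 4): 63·t ≡ 1 − 14 = -13 (mod 4).
    Reduce coefficients mod 4: 3·t ≡ 3 (mod 4).
    The inverse of 3 mod 4 is 3 (since 3·3 = 9 = 2·4 + 1), so t ≡ 3·3 = 9 ≡ 1 (mod 4).
    Then x = 14 + 63·1 = 77, valid modulo lcm(63, 4) = 252: x ≡ 77 (mod 252).
Verify: 77 mod 9 = 5, 77 mod 21 = 14, 77 mod 4 = 1.

x ≡ 77 (mod 252).


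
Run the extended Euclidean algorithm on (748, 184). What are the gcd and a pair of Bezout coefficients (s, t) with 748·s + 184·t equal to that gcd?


Euclidean algorithm on (748, 184) — divide until remainder is 0:
  748 = 4 · 184 + 12
  184 = 15 · 12 + 4
  12 = 3 · 4 + 0
gcd(748, 184) = 4.
Track Bezout coefficients alongside the remainders: start with r₀ = 748 = a·1 + b·0 (s = 1, t = 0) and r₁ = 184 = a·0 + b·1 (s = 0, t = 1); each new remainder r_{k+1} = r_{k-1} − q_k·r_k inherits s_{k+1} = s_{k-1} − q_k·s_k, t_{k+1} = t_{k-1} − q_k·t_k, so r_k = a·s_k + b·t_k at every step:
  q = 4: r = 12, s = 1 − 4·0 = 1, t = 0 − 4·1 = -4  (check: 748·1 + 184·(-4) = 12)
  q = 15: r = 4, s = 0 − 15·1 = -15, t = 1 − 15·(-4) = 61  (check: 748·(-15) + 184·61 = 4)
The row with r = 4 (the gcd) gives the Bezout coefficients s = -15, t = 61.
Result: 748 · (-15) + 184 · (61) = 4.

gcd(748, 184) = 4; s = -15, t = 61 (check: 748·(-15) + 184·61 = 4).


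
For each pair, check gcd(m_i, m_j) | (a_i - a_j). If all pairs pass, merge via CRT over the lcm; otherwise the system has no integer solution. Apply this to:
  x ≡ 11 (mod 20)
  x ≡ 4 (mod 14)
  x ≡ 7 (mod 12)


Moduli 20, 14, 12 are not pairwise coprime, so CRT works modulo lcm(m_i) when all pairwise compatibility conditions hold.
Pairwise compatibility: gcd(m_i, m_j) must divide a_i - a_j for every pair.
Merge one congruence at a time:
  Start: x ≡ 11 (mod 20).
  Combine with x ≡ 4 (mod 14): gcd(20, 14) = 2, and 4 - 11 = -7 is NOT divisible by 2.
    ⇒ system is inconsistent (no integer solution).

No solution (the system is inconsistent).


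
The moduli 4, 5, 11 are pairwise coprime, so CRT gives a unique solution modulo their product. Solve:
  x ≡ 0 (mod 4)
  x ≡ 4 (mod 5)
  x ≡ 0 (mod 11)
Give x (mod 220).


Moduli 4, 5, 11 are pairwise coprime; by CRT there is a unique solution modulo M = 4 · 5 · 11 = 220.
Solve pairwise, accumulating the modulus:
  Start with x ≡ 0 (mod 4).
  Combine with x ≡ 4 (mod 5): since gcd(4, 5) = 1, we get a unique residue mod 20.
    Write x = 0 + 4·t and substitute into x ≡ 4 (mod 5): 4·t ≡ 4 − 0 = 4 (mod 5).
    The inverse of 4 mod 5 is 4 (since 4·4 = 16 = 3·5 + 1), so t ≡ 4·4 = 16 ≡ 1 (mod 5).
    Then x = 0 + 4·1 = 4, valid modulo lcm(4, 5) = 20: x ≡ 4 (mod 20).
  Combine with x ≡ 0 (mod 11): since gcd(20, 11) = 1, we get a unique residue mod 220.
    Write x = 4 + 20·t and substitute into x ≡ 0 (mod 11): 20·t ≡ 0 − 4 = -4 (mod 11).
    Reduce coefficients mod 11: 9·t ≡ 7 (mod 11).
    The inverse of 9 mod 11 is 5 (since 9·5 = 45 = 4·11 + 1), so t ≡ 5·7 = 35 ≡ 2 (mod 11).
    Then x = 4 + 20·2 = 44, valid modulo lcm(20, 11) = 220: x ≡ 44 (mod 220).
Verify: 44 mod 4 = 0 ✓, 44 mod 5 = 4 ✓, 44 mod 11 = 0 ✓.

x ≡ 44 (mod 220).
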